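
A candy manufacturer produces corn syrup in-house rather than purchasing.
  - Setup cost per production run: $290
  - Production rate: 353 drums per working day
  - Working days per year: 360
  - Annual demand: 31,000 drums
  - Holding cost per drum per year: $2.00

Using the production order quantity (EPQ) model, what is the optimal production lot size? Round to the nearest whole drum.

Daily demand d = 31,000/360 = 86.111; p = 353; 1 − d/p = 0.75606
EPQ = √(2DS / (H(1 − d/p)))
    = √(2 × 31,000 × 290 / (2 × 0.75606)) ≈ 3,448.28

3,448 drums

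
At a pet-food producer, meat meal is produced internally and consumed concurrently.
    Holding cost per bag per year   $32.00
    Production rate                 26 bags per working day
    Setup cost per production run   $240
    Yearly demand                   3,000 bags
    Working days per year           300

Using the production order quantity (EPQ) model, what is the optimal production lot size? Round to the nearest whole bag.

d = 3,000/300 = 10.0000 bags/day;  effective holding cost H(1 − d/p) = 32·(1 − 10.0000/26) = 19.69231
Q* = √(2DS / H_eff) = √(2·3,000·240 / 19.69231) ≈ 270.42

270 bags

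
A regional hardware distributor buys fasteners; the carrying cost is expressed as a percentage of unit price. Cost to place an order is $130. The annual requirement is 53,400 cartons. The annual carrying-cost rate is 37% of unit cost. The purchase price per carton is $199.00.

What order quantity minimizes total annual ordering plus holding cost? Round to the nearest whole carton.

H = i·C = 0.37 × $199 = $73.6300 per carton-year
EOQ = √(2DS/H) = √(2 × 53,400 × 130 / 73.63)
    = √(188,564.44) ≈ 434.24

434 cartons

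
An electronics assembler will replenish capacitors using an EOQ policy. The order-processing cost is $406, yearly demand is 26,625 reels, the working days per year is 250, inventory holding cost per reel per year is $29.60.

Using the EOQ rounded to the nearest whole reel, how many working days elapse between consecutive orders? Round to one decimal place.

2DS/H = 2·26,625·406/29.6 = 730,388.51
EOQ = √730,388.51 ≈ 854.63 → Q = 855 reels
Days between orders = 250 / (D/Q) = 250 / 31.140 ≈ 8.028

8.0 days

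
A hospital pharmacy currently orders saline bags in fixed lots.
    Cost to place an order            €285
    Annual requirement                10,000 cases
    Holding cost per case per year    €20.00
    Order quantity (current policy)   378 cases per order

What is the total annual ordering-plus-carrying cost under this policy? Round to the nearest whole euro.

Ordering: D/Q × S = 10,000/378 × €285 = €7,539.68
Holding:  Q/2 × H = 378/2 × €20 = €3,780.00
Total = €7,539.68 + €3,780.00 = €11,319.68

€11,320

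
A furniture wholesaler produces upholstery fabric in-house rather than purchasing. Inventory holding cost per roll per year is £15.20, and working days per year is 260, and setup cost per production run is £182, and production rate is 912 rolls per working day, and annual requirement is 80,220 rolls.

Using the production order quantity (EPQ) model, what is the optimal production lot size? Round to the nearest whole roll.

1,704 rolls

Daily demand d = 80,220/260 = 308.538; p = 912; 1 − d/p = 0.66169
EPQ = √(2DS / (H(1 − d/p)))
    = √(2 × 80,220 × 182 / (15.2 × 0.66169)) ≈ 1,703.90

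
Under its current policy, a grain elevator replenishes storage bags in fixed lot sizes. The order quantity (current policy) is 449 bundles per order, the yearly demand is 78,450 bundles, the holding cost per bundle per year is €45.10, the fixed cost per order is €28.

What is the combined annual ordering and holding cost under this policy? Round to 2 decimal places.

Orders/yr = 78,450/449 = 174.722; ordering cost = 174.722 × €28 = €4,892.20
Average inventory = 449/2 = 224.5; holding cost = 224.5 × €45.1 = €10,124.95
Total = €4,892.20 + €10,124.95 = €15,017.15

€15,017.15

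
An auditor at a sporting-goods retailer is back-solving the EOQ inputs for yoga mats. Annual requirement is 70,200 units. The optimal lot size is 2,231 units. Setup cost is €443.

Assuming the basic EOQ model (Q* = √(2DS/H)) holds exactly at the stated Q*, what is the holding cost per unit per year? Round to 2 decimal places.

From Q* = √(2DS/H) ⇒ Q*² = 2DS/H.
H = 2DS / Q² = 2 × 70,200 × 443 / 2,231² = 12.4960

€12.50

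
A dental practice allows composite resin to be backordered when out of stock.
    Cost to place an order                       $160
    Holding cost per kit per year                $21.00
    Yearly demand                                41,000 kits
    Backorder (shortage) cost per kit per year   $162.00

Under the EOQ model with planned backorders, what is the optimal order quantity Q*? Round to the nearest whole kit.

Q* = √(2DS/H) · √((H + b)/b)
   = √(2 × 41,000 × 160 / 21) · √((21 + 162) / 162)
   = 790.419 × 1.0628 ≈ 840.09

840 kits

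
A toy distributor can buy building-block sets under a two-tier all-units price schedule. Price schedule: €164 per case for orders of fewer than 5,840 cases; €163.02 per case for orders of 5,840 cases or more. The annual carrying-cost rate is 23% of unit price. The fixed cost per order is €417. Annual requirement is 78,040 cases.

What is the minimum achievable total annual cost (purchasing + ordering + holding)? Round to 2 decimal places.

H₁ = 23%×€164 = €37.7200;  H₂ = 23%×€163.02 = €37.4946
EOQ₁ = √(2×78,040×417/37.7200) = 1,313.58  (< 5,840, feasible at tier 1)
EOQ₂ = √(2×78,040×417/37.4946) = 1,317.52  (< 5,840 → use Q = 5,840 at tier-2 price)
TC(tier 1 (EOQ₁), Q≈1,313.6) = €12,848,108.16
TC(tier 2, Q≈5,840.0) = €12,837,137.41
Minimum at tier 2: €12,837,137.41

€12,837,137.41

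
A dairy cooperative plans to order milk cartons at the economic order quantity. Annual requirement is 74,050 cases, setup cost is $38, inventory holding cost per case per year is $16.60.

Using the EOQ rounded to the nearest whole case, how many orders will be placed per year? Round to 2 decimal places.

Q* = √(2·D·S / H) = √(2·74,050·38 / 16.6) = √339,024.1 ≈ 582.26 → Q = 582
N = D/Q = 74,050/582 ≈ 127.234 orders/yr

127.23 orders per year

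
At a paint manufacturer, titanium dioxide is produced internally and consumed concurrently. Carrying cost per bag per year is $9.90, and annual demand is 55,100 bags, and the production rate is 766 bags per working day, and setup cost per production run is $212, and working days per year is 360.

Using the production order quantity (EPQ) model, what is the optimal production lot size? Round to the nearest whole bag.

d = 55,100/360 = 153.0556 bags/day;  effective holding cost H(1 − d/p) = 9.9·(1 − 153.0556/766) = 7.92187
Q* = √(2DS / H_eff) = √(2·55,100·212 / 7.92187) ≈ 1,717.30

1,717 bags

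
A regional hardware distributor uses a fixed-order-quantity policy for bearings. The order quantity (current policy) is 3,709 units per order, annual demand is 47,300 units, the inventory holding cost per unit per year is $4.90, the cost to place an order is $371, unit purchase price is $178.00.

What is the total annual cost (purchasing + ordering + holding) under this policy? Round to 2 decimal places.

Orders/yr = 47,300/3,709 = 12.753; ordering cost = 12.753 × $371 = $4,731.28
Average inventory = 3,709/2 = 1854.5; holding cost = 1854.5 × $4.9 = $9,087.05
Purchase cost = D·C = 47,300 × 178 = $8,419,400.00
Total = $4,731.28 + $9,087.05 + $8,419,400.00 = $8,433,218.33

$8,433,218.33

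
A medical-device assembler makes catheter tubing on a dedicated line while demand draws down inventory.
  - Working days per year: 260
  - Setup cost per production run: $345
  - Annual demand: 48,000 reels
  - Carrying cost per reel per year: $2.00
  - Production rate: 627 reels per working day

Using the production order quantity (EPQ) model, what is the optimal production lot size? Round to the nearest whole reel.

d = 48,000/260 = 184.6154 reels/day;  effective holding cost H(1 − d/p) = 2·(1 − 184.6154/627) = 1.41112
Q* = √(2DS / H_eff) = √(2·48,000·345 / 1.41112) ≈ 4,844.67

4,845 reels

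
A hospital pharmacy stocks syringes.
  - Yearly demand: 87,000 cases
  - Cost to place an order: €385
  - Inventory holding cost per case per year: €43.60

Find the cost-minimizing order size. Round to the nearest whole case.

1,240 cases

Optimal lot size Q* = (2 × 87,000 × €385 / €43.6)^½ ≈ 1,239.54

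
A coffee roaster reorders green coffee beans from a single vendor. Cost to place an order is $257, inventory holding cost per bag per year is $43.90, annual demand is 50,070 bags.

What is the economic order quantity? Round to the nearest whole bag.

Q* = √(2·D·S / H) = √(2·50,070·257 / 43.9) = √586,241.0 ≈ 765.66

766 bags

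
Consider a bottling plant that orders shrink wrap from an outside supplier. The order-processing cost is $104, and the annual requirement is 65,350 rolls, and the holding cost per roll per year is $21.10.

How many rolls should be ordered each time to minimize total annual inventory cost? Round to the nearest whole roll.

2DS/H = 2·65,350·104/21.1 = 644,208.53
EOQ = √644,208.53 ≈ 802.63

803 rolls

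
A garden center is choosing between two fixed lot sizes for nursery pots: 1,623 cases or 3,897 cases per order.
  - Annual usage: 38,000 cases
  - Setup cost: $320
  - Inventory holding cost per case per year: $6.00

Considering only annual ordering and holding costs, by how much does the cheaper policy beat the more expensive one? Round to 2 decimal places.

$2,450.05

Annual cost at Q: ordering D·S/Q plus holding Q·H/2.
TC(1,623) = (38,000/1,623)×320 + (1,623/2)×6 = $12,361.30
TC(3,897) = (38,000/3,897)×320 + (3,897/2)×6 = $14,811.35
|ΔTC| = |$12,361.30 − $14,811.35| = $2,450.05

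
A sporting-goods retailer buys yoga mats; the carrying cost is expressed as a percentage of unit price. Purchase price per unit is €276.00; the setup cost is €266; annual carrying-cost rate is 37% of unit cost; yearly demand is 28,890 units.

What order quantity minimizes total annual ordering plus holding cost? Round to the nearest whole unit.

Carrying cost H = €276 × 37% = €102.1200/unit/yr
EOQ = √(2DS/H) = √(2 × 28,890 × 266 / 102.12)
    = √(150,504.11) ≈ 387.95

388 units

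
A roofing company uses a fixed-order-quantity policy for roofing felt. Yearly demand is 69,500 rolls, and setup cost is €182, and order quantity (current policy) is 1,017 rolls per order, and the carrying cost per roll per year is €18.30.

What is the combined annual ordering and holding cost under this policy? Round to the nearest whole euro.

€21,743

Orders/yr = 69,500/1,017 = 68.338; ordering cost = 68.338 × €182 = €12,437.56
Average inventory = 1,017/2 = 508.5; holding cost = 508.5 × €18.3 = €9,305.55
Total = €12,437.56 + €9,305.55 = €21,743.11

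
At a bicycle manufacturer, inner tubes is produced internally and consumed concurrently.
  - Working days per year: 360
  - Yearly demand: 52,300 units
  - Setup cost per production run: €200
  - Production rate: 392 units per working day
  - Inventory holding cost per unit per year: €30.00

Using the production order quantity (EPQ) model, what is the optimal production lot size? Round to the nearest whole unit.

1,053 units

Daily demand d = 52,300/360 = 145.278; p = 392; 1 − d/p = 0.62939
EPQ = √(2DS / (H(1 − d/p)))
    = √(2 × 52,300 × 200 / (30 × 0.62939)) ≈ 1,052.59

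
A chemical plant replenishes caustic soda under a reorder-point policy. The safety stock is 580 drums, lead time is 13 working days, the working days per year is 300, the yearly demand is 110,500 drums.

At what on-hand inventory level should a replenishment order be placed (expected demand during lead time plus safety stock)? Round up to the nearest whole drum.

5,369 drums

Daily demand d = 110,500 / 300 = 368.333 drums/day
Demand during lead time = 368.333 × 13 = 4,788.33
Reorder point = 4,788.33 + 580 = 5,368.33 → round up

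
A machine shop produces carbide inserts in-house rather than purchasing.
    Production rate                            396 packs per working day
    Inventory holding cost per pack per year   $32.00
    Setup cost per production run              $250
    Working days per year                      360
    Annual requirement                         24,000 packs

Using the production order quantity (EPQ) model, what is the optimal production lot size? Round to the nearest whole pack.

d = 24,000/360 = 66.6667 packs/day;  effective holding cost H(1 − d/p) = 32·(1 − 66.6667/396) = 26.61279
Q* = √(2DS / H_eff) = √(2·24,000·250 / 26.61279) ≈ 671.50

671 packs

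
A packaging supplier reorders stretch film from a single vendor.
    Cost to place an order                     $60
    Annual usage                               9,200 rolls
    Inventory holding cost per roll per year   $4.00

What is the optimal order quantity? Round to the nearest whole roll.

Q* = √(2·D·S / H) = √(2·9,200·60 / 4) = √276,000.0 ≈ 525.36

525 rolls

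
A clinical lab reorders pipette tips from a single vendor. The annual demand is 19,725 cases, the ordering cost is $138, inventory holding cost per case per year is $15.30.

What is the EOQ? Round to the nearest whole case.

597 cases

Optimal lot size Q* = (2 × 19,725 × $138 / $15.3)^½ ≈ 596.51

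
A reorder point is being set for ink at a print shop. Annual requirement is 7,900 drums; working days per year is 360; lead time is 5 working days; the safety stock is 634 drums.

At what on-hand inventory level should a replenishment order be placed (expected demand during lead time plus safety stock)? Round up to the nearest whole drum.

744 drums

Daily demand d = 7,900 / 360 = 21.944 drums/day
Demand during lead time = 21.944 × 5 = 109.72
Reorder point = 109.72 + 634 = 743.72 → round up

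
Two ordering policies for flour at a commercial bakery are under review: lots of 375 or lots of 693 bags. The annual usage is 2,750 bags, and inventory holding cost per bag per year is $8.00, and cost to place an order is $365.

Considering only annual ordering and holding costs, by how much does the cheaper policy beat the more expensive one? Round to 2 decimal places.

$43.75

TC(Q) = (D/Q)S + (Q/2)H
TC(375) = (2,750/375)×365 + (375/2)×8 = $4,176.67
TC(693) = (2,750/693)×365 + (693/2)×8 = $4,220.41
Cheaper: Q = 375.  Difference = $43.75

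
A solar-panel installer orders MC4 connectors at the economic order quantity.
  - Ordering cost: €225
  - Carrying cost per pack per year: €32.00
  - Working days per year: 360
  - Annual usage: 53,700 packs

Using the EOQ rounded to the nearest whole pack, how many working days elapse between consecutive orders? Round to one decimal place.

2DS/H = 2·53,700·225/32 = 755,156.25
EOQ = √755,156.25 ≈ 869.00 → Q = 869 packs
Days between orders = 360 / (D/Q) = 360 / 61.795 ≈ 5.826

5.8 days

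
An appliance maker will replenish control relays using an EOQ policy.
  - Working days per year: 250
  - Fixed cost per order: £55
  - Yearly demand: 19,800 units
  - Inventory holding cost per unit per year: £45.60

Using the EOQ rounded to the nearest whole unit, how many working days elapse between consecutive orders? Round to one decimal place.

Optimal lot size Q* = (2 × 19,800 × £55 / £45.6)^½ ≈ 218.55 → Q = 219 units
Cycle time = (working days × Q)/D = (250 × 219) / 19,800 = 2.765 days

2.8 days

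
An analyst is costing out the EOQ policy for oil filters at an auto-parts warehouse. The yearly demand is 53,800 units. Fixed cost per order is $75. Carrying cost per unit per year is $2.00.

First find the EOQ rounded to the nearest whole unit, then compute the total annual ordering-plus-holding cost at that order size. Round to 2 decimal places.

Q* = √(2·D·S / H) = √(2·53,800·75 / 2) = √4,035,000.0 ≈ 2,008.73 → Q = 2,009 units
Orders/yr = 53,800/2,009 = 26.779; ordering cost = 26.779 × $75 = $2,008.46
Average inventory = 2,009/2 = 1004.5; holding cost = 1004.5 × $2 = $2,009.00
Total = $2,008.46 + $2,009.00 = $4,017.46

$4,017.46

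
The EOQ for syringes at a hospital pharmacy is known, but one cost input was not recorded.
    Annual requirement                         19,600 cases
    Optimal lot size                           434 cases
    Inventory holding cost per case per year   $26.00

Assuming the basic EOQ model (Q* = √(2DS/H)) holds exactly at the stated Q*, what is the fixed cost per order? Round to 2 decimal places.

EOQ relation: Q² = 2DS/H, so rearrange for the unknown.
S = Q²H / (2D) = 434² × 26 / (2 × 19,600) = 124.9300

$124.93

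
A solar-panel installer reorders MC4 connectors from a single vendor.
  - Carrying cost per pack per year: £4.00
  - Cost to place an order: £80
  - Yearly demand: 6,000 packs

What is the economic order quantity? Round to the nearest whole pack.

490 packs

Q* = √(2·D·S / H) = √(2·6,000·80 / 4) = √240,000.0 ≈ 489.90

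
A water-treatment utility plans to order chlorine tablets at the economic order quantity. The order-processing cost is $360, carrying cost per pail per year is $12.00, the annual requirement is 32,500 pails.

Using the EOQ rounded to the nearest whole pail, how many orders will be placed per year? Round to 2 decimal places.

23.28 orders per year

2DS/H = 2·32,500·360/12 = 1,950,000.00
EOQ = √1,950,000.00 ≈ 1,396.42 → Q = 1,396
Orders per year = D/Q = 32,500 / 1,396 = 23.281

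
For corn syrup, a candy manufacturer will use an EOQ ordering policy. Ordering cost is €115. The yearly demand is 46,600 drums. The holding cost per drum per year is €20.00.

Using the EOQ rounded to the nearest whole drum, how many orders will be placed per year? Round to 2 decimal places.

63.66 orders per year

Optimal lot size Q* = (2 × 46,600 × €115 / €20)^½ ≈ 732.05 → Q = 732
N = D/Q = 46,600/732 ≈ 63.661 orders/yr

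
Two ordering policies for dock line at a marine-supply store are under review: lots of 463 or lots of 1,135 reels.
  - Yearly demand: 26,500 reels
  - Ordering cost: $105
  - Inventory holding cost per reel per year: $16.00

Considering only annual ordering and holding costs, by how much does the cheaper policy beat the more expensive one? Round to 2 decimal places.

Annual cost at Q: ordering D·S/Q plus holding Q·H/2.
TC(463) = (26,500/463)×105 + (463/2)×16 = $9,713.72
TC(1,135) = (26,500/1,135)×105 + (1,135/2)×16 = $11,531.54
Lots of 463 are cheaper by $1,817.82.

$1,817.82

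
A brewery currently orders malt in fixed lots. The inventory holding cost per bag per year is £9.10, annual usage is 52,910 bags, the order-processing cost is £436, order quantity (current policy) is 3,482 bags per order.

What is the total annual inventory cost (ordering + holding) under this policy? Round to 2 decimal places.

Ordering: D/Q × S = 52,910/3,482 × £436 = £6,625.15
Holding:  Q/2 × H = 3,482/2 × £9.1 = £15,843.10
Total = £6,625.15 + £15,843.10 = £22,468.25

£22,468.25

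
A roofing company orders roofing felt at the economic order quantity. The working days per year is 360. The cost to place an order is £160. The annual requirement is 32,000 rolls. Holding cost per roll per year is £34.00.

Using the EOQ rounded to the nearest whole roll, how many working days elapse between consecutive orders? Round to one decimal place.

6.2 days

Q* = √(2·D·S / H) = √(2·32,000·160 / 34) = √301,176.5 ≈ 548.80 → Q = 549 rolls
Days between orders = 360 / (D/Q) = 360 / 58.288 ≈ 6.176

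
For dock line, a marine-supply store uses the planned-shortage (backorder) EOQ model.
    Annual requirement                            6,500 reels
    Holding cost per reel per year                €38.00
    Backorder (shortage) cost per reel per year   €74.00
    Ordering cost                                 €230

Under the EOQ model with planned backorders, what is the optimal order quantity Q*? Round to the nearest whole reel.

345 reels

Q* = √(2DS/H) · √((H + b)/b)
   = √(2 × 6,500 × 230 / 38) · √((38 + 74) / 74)
   = 280.507 × 1.2302 ≈ 345.09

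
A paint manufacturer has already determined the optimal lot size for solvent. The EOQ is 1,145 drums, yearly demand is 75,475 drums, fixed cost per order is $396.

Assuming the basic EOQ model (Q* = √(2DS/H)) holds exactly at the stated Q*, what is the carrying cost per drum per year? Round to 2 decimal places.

$45.60

EOQ relation: Q² = 2DS/H, so rearrange for the unknown.
H = 2DS / Q² = 2 × 75,475 × 396 / 1,145² = 45.5950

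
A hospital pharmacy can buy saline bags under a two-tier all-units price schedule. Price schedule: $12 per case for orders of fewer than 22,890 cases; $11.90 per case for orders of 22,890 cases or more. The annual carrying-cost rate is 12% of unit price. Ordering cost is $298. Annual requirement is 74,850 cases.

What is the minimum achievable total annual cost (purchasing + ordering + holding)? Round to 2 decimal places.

H₁ = 12%×$12 = $1.4400;  H₂ = 12%×$11.90 = $1.4280
EOQ₁ = √(2×74,850×298/1.4400) = 5,565.93  (< 22,890, feasible at tier 1)
EOQ₂ = √(2×74,850×298/1.4280) = 5,589.27  (< 22,890 → use Q = 22,890 at tier-2 price)
TC(tier 1 (EOQ₁), Q≈5,565.9) = $906,214.94
TC(tier 2, Q≈22,890.0) = $908,032.92
Minimum at tier 1 (EOQ₁): $906,214.94

$906,214.94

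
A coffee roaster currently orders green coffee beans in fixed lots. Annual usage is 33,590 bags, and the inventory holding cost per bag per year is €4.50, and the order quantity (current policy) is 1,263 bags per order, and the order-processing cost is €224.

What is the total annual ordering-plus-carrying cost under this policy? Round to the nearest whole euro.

Annual ordering cost = (D/Q)·S = (33,590/1,263) × 224 = €5,957.37
Annual holding cost  = (Q/2)·H = (1,263/2) × 4.5 = €2,841.75
Total = €5,957.37 + €2,841.75 = €8,799.12

€8,799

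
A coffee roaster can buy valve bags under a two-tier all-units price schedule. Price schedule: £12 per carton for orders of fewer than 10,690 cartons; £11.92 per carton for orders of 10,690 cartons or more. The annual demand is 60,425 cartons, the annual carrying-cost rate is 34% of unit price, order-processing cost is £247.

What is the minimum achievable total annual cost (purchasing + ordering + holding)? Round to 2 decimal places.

H₁ = 34%×£12 = £4.0800;  H₂ = 34%×£11.92 = £4.0528
EOQ₁ = √(2×60,425×247/4.0800) = 2,704.84  (< 10,690, feasible at tier 1)
EOQ₂ = √(2×60,425×247/4.0528) = 2,713.90  (< 10,690 → use Q = 10,690 at tier-2 price)
TC(tier 1 (EOQ₁), Q≈2,704.8) = £736,135.75
TC(tier 2, Q≈10,690.0) = £743,324.38
Minimum at tier 1 (EOQ₁): £736,135.75

£736,135.75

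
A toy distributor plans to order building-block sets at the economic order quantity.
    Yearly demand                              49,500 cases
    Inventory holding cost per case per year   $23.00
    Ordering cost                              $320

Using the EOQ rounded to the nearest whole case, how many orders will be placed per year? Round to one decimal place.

Q* = √(2·D·S / H) = √(2·49,500·320 / 23) = √1,377,391.3 ≈ 1,173.62 → Q = 1,174
Orders per year = D/Q = 49,500 / 1,174 = 42.164

42.2 orders per year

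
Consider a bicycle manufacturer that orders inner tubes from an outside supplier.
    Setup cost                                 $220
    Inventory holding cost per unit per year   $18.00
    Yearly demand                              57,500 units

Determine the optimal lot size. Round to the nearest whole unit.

Q* = √(2·D·S / H) = √(2·57,500·220 / 18) = √1,405,555.6 ≈ 1,185.56

1,186 units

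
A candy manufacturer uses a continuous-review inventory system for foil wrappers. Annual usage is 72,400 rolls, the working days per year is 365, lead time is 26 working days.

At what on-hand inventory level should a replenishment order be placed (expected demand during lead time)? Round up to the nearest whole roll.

5,158 rolls

Daily demand d = 72,400 / 365 = 198.356 rolls/day
Demand during lead time = 198.356 × 26 = 5,157.26
Reorder point = 5,157.26 → round up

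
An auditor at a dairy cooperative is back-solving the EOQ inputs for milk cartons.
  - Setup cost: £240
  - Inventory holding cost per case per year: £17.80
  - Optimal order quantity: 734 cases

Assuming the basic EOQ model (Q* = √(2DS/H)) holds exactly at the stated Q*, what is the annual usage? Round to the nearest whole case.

Since Q* = (2DS/H)^½, squaring gives Q*²·H = 2DS.
D = Q²H / (2S) = 734² × 17.8 / (2 × 240) = 19,978.87

19,979 cases per year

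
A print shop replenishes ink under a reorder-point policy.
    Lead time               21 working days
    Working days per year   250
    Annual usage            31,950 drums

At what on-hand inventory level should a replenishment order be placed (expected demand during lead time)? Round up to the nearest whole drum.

2,684 drums

Daily demand d = 31,950 / 250 = 127.800 drums/day
Demand during lead time = 127.800 × 21 = 2,683.80
Reorder point = 2,683.80 → round up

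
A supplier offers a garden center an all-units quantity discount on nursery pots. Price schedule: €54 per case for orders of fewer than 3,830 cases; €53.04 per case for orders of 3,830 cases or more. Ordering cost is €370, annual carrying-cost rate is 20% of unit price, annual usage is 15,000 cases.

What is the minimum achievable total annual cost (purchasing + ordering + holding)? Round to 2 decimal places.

H₁ = 20%×€54 = €10.8000;  H₂ = 20%×€53.04 = €10.6080
EOQ₁ = √(2×15,000×370/10.8000) = 1,013.79  (< 3,830, feasible at tier 1)
EOQ₂ = √(2×15,000×370/10.6080) = 1,022.93  (< 3,830 → use Q = 3,830 at tier-2 price)
TC(tier 1 (EOQ₁), Q≈1,013.8) = €820,948.97
TC(tier 2, Q≈3,830.0) = €817,363.41
Minimum at tier 2: €817,363.41

€817,363.41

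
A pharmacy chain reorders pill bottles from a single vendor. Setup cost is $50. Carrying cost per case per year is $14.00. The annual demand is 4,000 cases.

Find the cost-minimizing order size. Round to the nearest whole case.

EOQ = √(2DS/H) = √(2 × 4,000 × 50 / 14)
    = √(28,571.43) ≈ 169.03

169 cases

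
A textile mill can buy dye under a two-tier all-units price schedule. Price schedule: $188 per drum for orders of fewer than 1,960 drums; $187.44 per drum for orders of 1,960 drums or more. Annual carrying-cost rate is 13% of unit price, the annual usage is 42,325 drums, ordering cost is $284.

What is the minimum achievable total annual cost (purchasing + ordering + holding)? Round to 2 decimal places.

H₁ = 13%×$188 = $24.4400;  H₂ = 13%×$187.44 = $24.3672
EOQ₁ = √(2×42,325×284/24.4400) = 991.80  (< 1,960, feasible at tier 1)
EOQ₂ = √(2×42,325×284/24.3672) = 993.28  (< 1,960 → use Q = 1,960 at tier-2 price)
TC(tier 1 (EOQ₁), Q≈991.8) = $7,981,339.48
TC(tier 2, Q≈1,960.0) = $7,963,410.66
Minimum at tier 2: $7,963,410.66

$7,963,410.66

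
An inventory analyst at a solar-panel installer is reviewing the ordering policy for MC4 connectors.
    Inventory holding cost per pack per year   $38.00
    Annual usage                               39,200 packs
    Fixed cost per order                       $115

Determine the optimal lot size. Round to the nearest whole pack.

487 packs

2DS/H = 2·39,200·115/38 = 237,263.16
EOQ = √237,263.16 ≈ 487.10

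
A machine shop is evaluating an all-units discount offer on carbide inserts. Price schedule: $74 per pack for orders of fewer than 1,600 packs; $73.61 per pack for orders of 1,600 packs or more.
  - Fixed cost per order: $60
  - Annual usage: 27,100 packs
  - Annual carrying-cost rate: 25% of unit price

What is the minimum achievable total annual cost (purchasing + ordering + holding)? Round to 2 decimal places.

$2,010,569.25

H₁ = 25%×$74 = $18.5000;  H₂ = 25%×$73.61 = $18.4025
EOQ₁ = √(2×27,100×60/18.5000) = 419.27  (< 1,600, feasible at tier 1)
EOQ₂ = √(2×27,100×60/18.4025) = 420.37  (< 1,600 → use Q = 1,600 at tier-2 price)
TC(tier 1 (EOQ₁), Q≈419.3) = $2,013,156.42
TC(tier 2, Q≈1,600.0) = $2,010,569.25
Minimum at tier 2: $2,010,569.25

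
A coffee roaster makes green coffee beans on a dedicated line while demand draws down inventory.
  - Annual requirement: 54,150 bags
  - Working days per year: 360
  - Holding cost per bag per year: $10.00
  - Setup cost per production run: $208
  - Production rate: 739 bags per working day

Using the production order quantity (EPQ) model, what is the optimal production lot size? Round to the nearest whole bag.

1,682 bags

d = 54,150/360 = 150.4167 bags/day;  effective holding cost H(1 − d/p) = 10·(1 − 150.4167/739) = 7.96459
Q* = √(2DS / H_eff) = √(2·54,150·208 / 7.96459) ≈ 1,681.76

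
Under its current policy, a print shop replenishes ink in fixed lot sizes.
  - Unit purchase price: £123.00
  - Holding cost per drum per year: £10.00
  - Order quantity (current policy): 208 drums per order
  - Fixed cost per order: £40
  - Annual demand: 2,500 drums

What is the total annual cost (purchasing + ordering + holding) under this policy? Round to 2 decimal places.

Orders/yr = 2,500/208 = 12.019; ordering cost = 12.019 × £40 = £480.77
Average inventory = 208/2 = 104; holding cost = 104 × £10 = £1,040.00
Purchase cost = D·C = 2,500 × 123 = £307,500.00
Total = £480.77 + £1,040.00 + £307,500.00 = £309,020.77

£309,020.77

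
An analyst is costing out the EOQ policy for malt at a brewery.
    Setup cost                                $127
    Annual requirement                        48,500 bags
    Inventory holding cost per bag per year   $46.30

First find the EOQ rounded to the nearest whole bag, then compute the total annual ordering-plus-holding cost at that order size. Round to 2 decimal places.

$23,882.42

2DS/H = 2·48,500·127/46.3 = 266,069.11
EOQ = √266,069.11 ≈ 515.82 → Q = 516 bags
Orders/yr = 48,500/516 = 93.992; ordering cost = 93.992 × $127 = $11,937.02
Average inventory = 516/2 = 258; holding cost = 258 × $46.3 = $11,945.40
Total = $11,937.02 + $11,945.40 = $23,882.42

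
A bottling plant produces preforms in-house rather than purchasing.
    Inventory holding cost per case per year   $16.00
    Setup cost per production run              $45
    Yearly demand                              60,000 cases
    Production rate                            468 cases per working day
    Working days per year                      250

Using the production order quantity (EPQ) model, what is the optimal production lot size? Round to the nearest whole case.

Daily demand d = 60,000/250 = 240.000; p = 468; 1 − d/p = 0.48718
EPQ = √(2DS / (H(1 − d/p)))
    = √(2 × 60,000 × 45 / (16 × 0.48718)) ≈ 832.32

832 cases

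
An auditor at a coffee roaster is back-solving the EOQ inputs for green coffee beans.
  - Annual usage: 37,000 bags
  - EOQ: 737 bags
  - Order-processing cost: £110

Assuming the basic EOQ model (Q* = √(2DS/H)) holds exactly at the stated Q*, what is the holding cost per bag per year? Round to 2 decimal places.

£14.99

Since Q* = (2DS/H)^½, squaring gives Q*²·H = 2DS.
H = 2DS / Q² = 2 × 37,000 × 110 / 737² = 14.9861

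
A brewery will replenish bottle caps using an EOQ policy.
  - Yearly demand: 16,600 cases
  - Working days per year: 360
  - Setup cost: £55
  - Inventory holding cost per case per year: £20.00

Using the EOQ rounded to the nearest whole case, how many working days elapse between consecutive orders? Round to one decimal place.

6.5 days

2DS/H = 2·16,600·55/20 = 91,300.00
EOQ = √91,300.00 ≈ 302.16 → Q = 302 cases
Cycle time = (working days × Q)/D = (360 × 302) / 16,600 = 6.549 days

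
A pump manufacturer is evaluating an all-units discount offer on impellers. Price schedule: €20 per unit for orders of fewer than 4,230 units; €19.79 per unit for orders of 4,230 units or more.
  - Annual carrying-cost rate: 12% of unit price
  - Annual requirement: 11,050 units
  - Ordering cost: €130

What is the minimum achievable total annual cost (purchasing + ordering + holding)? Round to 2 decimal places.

H₁ = 12%×€20 = €2.4000;  H₂ = 12%×€19.79 = €2.3748
EOQ₁ = √(2×11,050×130/2.4000) = 1,094.11  (< 4,230, feasible at tier 1)
EOQ₂ = √(2×11,050×130/2.3748) = 1,099.90  (< 4,230 → use Q = 4,230 at tier-2 price)
TC(tier 1 (EOQ₁), Q≈1,094.1) = €223,625.87
TC(tier 2, Q≈4,230.0) = €224,041.80
Minimum at tier 1 (EOQ₁): €223,625.87

€223,625.87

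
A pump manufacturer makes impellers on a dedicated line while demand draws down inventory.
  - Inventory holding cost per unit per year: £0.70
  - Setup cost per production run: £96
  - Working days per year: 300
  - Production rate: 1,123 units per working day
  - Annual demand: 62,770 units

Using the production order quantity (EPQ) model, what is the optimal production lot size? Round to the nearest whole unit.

4,600 units

d = 62,770/300 = 209.2333 units/day;  effective holding cost H(1 − d/p) = 0.7·(1 − 209.2333/1123) = 0.56958
Q* = √(2DS / H_eff) = √(2·62,770·96 / 0.56958) ≈ 4,599.92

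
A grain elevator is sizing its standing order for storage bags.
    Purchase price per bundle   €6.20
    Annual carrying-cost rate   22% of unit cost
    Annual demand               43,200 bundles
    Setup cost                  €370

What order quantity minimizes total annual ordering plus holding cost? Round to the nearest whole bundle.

H = i·C = 0.22 × €6.2 = €1.3640 per bundle-year
EOQ = √(2DS/H) = √(2 × 43,200 × 370 / 1.364)
    = √(23,436,950.15) ≈ 4,841.17

4,841 bundles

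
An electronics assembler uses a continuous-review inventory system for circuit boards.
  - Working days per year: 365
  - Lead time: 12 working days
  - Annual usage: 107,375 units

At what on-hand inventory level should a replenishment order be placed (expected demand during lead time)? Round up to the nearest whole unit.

3,531 units

Daily demand d = 107,375 / 365 = 294.178 units/day
Demand during lead time = 294.178 × 12 = 3,530.14
Reorder point = 3,530.14 → round up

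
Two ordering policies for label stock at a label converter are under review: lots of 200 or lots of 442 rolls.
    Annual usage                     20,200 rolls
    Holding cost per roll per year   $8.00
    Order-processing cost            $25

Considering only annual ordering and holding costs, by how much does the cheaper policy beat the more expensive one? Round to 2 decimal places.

$414.47

TC(Q) = (D/Q)S + (Q/2)H
TC(200) = (20,200/200)×25 + (200/2)×8 = $3,325.00
TC(442) = (20,200/442)×25 + (442/2)×8 = $2,910.53
Cheaper: Q = 442.  Difference = $414.47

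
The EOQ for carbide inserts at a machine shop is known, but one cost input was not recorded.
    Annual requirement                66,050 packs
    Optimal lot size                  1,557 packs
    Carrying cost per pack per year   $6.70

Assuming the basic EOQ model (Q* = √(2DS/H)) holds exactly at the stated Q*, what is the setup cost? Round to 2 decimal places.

$122.96

From Q* = √(2DS/H) ⇒ Q*² = 2DS/H.
S = Q²H / (2D) = 1,557² × 6.7 / (2 × 66,050) = 122.9559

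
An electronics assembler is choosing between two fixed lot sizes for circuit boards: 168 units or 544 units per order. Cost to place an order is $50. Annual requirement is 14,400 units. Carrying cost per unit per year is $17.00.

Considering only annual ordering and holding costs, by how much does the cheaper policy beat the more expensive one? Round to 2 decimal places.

For each Q, cost = (D/Q)·S + (Q/2)·H.
TC(168) = (14,400/168)×50 + (168/2)×17 = $5,713.71
TC(544) = (14,400/544)×50 + (544/2)×17 = $5,947.53
|ΔTC| = |$5,713.71 − $5,947.53| = $233.82

$233.82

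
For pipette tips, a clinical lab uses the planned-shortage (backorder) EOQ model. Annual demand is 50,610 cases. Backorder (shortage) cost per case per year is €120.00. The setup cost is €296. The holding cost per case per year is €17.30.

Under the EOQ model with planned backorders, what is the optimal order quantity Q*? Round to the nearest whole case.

1,408 cases

Basic EOQ = √(2·50,610·296/17.3) = 1,316.000
Backorder adjustment √((H+b)/b) = √((17.3+120)/120) = 1.0697
Q* = 1,316.000 × 1.0697 ≈ 1,407.67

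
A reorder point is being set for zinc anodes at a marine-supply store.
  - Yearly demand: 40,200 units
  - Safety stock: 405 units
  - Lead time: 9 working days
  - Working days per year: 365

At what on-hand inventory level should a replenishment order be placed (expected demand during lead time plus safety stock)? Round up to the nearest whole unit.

Daily demand d = 40,200 / 365 = 110.137 units/day
Demand during lead time = 110.137 × 9 = 991.23
Reorder point = 991.23 + 405 = 1,396.23 → round up

1,397 units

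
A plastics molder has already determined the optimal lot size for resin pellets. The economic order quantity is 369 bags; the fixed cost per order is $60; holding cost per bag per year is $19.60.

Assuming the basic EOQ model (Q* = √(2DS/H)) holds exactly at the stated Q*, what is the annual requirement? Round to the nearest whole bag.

Since Q* = (2DS/H)^½, squaring gives Q*²·H = 2DS.
D = Q²H / (2S) = 369² × 19.6 / (2 × 60) = 22,239.63

22,240 bags per year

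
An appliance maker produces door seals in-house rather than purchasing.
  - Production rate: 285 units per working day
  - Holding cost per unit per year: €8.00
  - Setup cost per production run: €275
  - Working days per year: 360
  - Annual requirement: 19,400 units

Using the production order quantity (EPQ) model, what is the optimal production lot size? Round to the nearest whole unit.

d = 19,400/360 = 53.8889 units/day;  effective holding cost H(1 − d/p) = 8·(1 − 53.8889/285) = 6.48733
Q* = √(2DS / H_eff) = √(2·19,400·275 / 6.48733) ≈ 1,282.48

1,282 units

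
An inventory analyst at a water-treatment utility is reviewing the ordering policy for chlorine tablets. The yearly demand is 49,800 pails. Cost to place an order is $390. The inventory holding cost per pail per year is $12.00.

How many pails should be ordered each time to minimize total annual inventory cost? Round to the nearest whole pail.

1,799 pails

EOQ = √(2DS/H) = √(2 × 49,800 × 390 / 12)
    = √(3,237,000.00) ≈ 1,799.17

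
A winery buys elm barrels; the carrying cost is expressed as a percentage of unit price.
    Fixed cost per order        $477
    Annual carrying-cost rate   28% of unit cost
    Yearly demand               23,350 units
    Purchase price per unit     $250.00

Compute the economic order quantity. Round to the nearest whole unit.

Carrying cost H = $250 × 28% = $70.0000/unit/yr
2DS/H = 2·23,350·477/70 = 318,227.14
EOQ = √318,227.14 ≈ 564.12

564 units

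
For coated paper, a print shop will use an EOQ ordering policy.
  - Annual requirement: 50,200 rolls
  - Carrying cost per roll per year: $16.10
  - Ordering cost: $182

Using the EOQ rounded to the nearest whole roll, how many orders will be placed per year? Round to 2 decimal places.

EOQ = √(2DS/H) = √(2 × 50,200 × 182 / 16.1)
    = √(1,134,956.52) ≈ 1,065.34 → Q = 1,065
Orders per year = D/Q = 50,200 / 1,065 = 47.136

47.14 orders per year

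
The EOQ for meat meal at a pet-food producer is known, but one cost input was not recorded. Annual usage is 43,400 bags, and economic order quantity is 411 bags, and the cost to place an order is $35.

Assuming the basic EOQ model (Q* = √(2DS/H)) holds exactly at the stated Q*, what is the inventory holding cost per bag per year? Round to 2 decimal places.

$17.98

From Q* = √(2DS/H) ⇒ Q*² = 2DS/H.
H = 2DS / Q² = 2 × 43,400 × 35 / 411² = 17.9847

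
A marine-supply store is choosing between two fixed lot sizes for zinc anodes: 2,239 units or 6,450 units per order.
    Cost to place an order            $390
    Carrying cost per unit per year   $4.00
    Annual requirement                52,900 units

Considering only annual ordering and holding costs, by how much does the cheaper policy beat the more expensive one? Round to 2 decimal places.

$2,406.22

Annual cost at Q: ordering D·S/Q plus holding Q·H/2.
TC(2,239) = (52,900/2,239)×390 + (2,239/2)×4 = $13,692.38
TC(6,450) = (52,900/6,450)×390 + (6,450/2)×4 = $16,098.60
Lots of 2,239 are cheaper by $2,406.22.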